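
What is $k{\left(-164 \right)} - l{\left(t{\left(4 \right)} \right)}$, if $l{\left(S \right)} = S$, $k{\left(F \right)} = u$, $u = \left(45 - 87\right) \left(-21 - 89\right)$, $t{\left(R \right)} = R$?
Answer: $4616$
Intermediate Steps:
$u = 4620$ ($u = \left(-42\right) \left(-110\right) = 4620$)
$k{\left(F \right)} = 4620$
$k{\left(-164 \right)} - l{\left(t{\left(4 \right)} \right)} = 4620 - 4 = 4616$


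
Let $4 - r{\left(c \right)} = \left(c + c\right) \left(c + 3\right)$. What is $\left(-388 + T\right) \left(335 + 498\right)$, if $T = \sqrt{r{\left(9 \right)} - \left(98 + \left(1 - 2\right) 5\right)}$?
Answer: $-323204 + 833 i \sqrt{305} \approx -3.232 \cdot 10^{5} + 14548.0 i$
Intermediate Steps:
$r{\left(c \right)} = 4 - 2 c \left(3 + c\right)$ ($r{\left(c \right)} = 4 - \left(c + c\right) \left(c + 3\right) = 4 - 2 c \left(3 + c\right)$)
$T = i \sqrt{305}$ ($T = \sqrt{\left(4 - 54 - 2 \cdot 9^{2}\right) - \left(98 + \left(1 - 2\right) 5\right)} = \sqrt{\left(4 - 54 - 162\right) - \left(98 - 5\right)} = \sqrt{\left(4 - 54 - 162\right) - 93} = \sqrt{-212 + \left(-98 + 5\right)} = \sqrt{-212 - 93} = \sqrt{-305} = i \sqrt{305} \approx 17.464 i$)
$\left(-388 + T\right) \left(335 + 498\right) = \left(-388 + i \sqrt{305}\right) \left(335 + 498\right) = \left(-388 + i \sqrt{305}\right) 833 = -323204 + 833 i \sqrt{305}$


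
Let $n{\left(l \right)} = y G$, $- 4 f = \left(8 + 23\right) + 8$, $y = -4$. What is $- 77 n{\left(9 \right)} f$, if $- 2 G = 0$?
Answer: $0$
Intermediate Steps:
$f = - \frac{39}{4}$ ($f = - \frac{\left(8 + 23\right) + 8}{4} = - \frac{31 + 8}{4} = \left(- \frac{1}{4}\right) 39 = - \frac{39}{4} \approx -9.75$)
$G = 0$ ($G = \left(- \frac{1}{2}\right) 0 = 0$)
$n{\left(l \right)} = 0$ ($n{\left(l \right)} = \left(-4\right) 0 = 0$)
$- 77 n{\left(9 \right)} f = \left(-77\right) 0 \left(- \frac{39}{4}\right) = 0 \left(- \frac{39}{4}\right) = 0$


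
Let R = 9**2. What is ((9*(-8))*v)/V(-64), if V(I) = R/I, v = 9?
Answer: 512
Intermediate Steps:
R = 81
V(I) = 81/I
((9*(-8))*v)/V(-64) = ((9*(-8))*9)/((81/(-64))) = (-72*9)/((81*(-1/64))) = -648/(-81/64) = -648*(-64/81) = 512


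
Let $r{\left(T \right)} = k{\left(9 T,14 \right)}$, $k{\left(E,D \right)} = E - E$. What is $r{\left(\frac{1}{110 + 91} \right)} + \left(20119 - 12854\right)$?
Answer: $7265$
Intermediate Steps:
$k{\left(E,D \right)} = 0$
$r{\left(T \right)} = 0$
$r{\left(\frac{1}{110 + 91} \right)} + \left(20119 - 12854\right) = 0 + \left(20119 - 12854\right) = 0 + 7265 = 7265$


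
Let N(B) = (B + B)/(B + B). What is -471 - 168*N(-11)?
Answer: -639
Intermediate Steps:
N(B) = 1 (N(B) = (2*B)/((2*B)) = (2*B)*(1/(2*B)) = 1)
-471 - 168*N(-11) = -471 - 168*1 = -471 - 168 = -639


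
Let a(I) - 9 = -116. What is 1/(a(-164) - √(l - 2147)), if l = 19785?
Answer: 107/6189 - √17638/6189 ≈ -0.0041700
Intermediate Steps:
a(I) = -107 (a(I) = 9 - 116 = -107)
1/(a(-164) - √(l - 2147)) = 1/(-107 - √(19785 - 2147)) = 1/(-107 - √17638)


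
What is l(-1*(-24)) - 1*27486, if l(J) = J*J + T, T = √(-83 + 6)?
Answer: -26910 + I*√77 ≈ -26910.0 + 8.775*I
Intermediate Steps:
T = I*√77 (T = √(-77) = I*√77 ≈ 8.775*I)
l(J) = J² + I*√77 (l(J) = J*J + I*√77 = J² + I*√77)
l(-1*(-24)) - 1*27486 = ((-1*(-24))² + I*√77) - 1*27486 = (24² + I*√77) - 27486 = (576 + I*√77) - 27486 = -26910 + I*√77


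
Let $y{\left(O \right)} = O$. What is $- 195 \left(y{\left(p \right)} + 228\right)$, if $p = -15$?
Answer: $-41535$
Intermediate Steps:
$- 195 \left(y{\left(p \right)} + 228\right) = - 195 \left(-15 + 228\right) = \left(-195\right) 213 = -41535$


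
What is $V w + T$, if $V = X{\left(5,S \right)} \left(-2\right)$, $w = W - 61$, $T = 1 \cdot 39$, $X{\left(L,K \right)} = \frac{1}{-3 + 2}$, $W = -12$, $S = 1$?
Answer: $-107$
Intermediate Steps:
$X{\left(L,K \right)} = -1$ ($X{\left(L,K \right)} = \frac{1}{-1} = -1$)
$T = 39$
$w = -73$ ($w = -12 - 61 = -73$)
$V = 2$ ($V = \left(-1\right) \left(-2\right) = 2$)
$V w + T = 2 \left(-73\right) + 39 = -146 + 39 = -107$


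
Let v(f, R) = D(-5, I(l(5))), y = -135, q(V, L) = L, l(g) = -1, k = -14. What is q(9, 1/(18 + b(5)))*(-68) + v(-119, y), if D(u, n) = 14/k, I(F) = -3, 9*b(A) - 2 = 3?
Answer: -779/167 ≈ -4.6647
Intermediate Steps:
b(A) = 5/9 (b(A) = 2/9 + (⅑)*3 = 2/9 + ⅓ = 5/9)
D(u, n) = -1 (D(u, n) = 14/(-14) = 14*(-1/14) = -1)
v(f, R) = -1
q(9, 1/(18 + b(5)))*(-68) + v(-119, y) = -68/(18 + 5/9) - 1 = -68/(167/9) - 1 = (9/167)*(-68) - 1 = -612/167 - 1 = -779/167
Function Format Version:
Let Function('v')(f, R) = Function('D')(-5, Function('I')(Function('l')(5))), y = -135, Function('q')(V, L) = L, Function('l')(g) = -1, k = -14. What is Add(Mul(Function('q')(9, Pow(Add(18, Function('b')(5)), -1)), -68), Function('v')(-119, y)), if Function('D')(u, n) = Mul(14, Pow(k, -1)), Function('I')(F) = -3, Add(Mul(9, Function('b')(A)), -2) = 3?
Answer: Rational(-779, 167) ≈ -4.6647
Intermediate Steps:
Function('b')(A) = Rational(5, 9) (Function('b')(A) = Add(Rational(2, 9), Mul(Rational(1, 9), 3)) = Add(Rational(2, 9), Rational(1, 3)) = Rational(5, 9))
Function('D')(u, n) = -1 (Function('D')(u, n) = Mul(14, Pow(-14, -1)) = Mul(14, Rational(-1, 14)) = -1)
Function('v')(f, R) = -1
Add(Mul(Function('q')(9, Pow(Add(18, Function('b')(5)), -1)), -68), Function('v')(-119, y)) = Add(Mul(Pow(Add(18, Rational(5, 9)), -1), -68), -1) = Add(Mul(Pow(Rational(167, 9), -1), -68), -1) = Add(Mul(Rational(9, 167), -68), -1) = Add(Rational(-612, 167), -1) = Rational(-779, 167)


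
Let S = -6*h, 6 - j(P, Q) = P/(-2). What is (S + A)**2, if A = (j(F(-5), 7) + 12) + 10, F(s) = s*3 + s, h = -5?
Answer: 2304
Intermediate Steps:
F(s) = 4*s (F(s) = 3*s + s = 4*s)
j(P, Q) = 6 + P/2 (j(P, Q) = 6 - P/(-2) = 6 - P*(-1)/2 = 6 - (-1)*P/2 = 6 + P/2)
A = 18 (A = ((6 + (4*(-5))/2) + 12) + 10 = ((6 + (1/2)*(-20)) + 12) + 10 = ((6 - 10) + 12) + 10 = (-4 + 12) + 10 = 8 + 10 = 18)
S = 30 (S = -6*(-5) = 30)
(S + A)**2 = (30 + 18)**2 = 48**2 = 2304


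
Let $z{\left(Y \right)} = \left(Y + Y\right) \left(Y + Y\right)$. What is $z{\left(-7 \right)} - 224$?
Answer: $-28$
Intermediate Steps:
$z{\left(Y \right)} = 4 Y^{2}$ ($z{\left(Y \right)} = 2 Y 2 Y = 4 Y^{2}$)
$z{\left(-7 \right)} - 224 = 4 \left(-7\right)^{2} - 224 = 4 \cdot 49 - 224 = 196 - 224 = -28$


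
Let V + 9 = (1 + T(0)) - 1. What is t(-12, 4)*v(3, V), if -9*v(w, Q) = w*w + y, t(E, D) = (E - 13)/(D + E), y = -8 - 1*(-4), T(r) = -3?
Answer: -125/72 ≈ -1.7361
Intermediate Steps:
y = -4 (y = -8 + 4 = -4)
t(E, D) = (-13 + E)/(D + E)
V = -12 (V = -9 + ((1 - 3) - 1) = -9 + (-2 - 1) = -9 - 3 = -12)
v(w, Q) = 4/9 - w**2/9 (v(w, Q) = -(w*w - 4)/9 = -(w**2 - 4)/9 = -(-4 + w**2)/9 = 4/9 - w**2/9)
t(-12, 4)*v(3, V) = ((-13 - 12)/(4 - 12))*(4/9 - 1/9*3**2) = (-25/(-8))*(4/9 - 1/9*9) = (-1/8*(-25))*(4/9 - 1) = (25/8)*(-5/9) = -125/72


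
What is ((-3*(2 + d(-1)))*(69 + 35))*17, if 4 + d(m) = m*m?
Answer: 5304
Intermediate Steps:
d(m) = -4 + m² (d(m) = -4 + m*m = -4 + m²)
((-3*(2 + d(-1)))*(69 + 35))*17 = ((-3*(2 + (-4 + (-1)²)))*(69 + 35))*17 = (-3*(2 + (-4 + 1))*104)*17 = (-3*(2 - 3)*104)*17 = (-3*(-1)*104)*17 = (3*104)*17 = 312*17 = 5304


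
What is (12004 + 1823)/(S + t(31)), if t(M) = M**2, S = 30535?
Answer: 13827/31496 ≈ 0.43901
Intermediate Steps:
(12004 + 1823)/(S + t(31)) = (12004 + 1823)/(30535 + 31**2) = 13827/(30535 + 961) = 13827/31496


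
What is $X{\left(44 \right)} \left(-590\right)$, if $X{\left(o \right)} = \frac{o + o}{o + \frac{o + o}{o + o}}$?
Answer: $- \frac{10384}{9} \approx -1153.8$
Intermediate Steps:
$X{\left(o \right)} = \frac{2 o}{1 + o}$ ($X{\left(o \right)} = \frac{2 o}{o + \frac{2 o}{2 o}} = \frac{2 o}{o + 2 o \frac{1}{2 o}} = \frac{2 o}{o + 1} = \frac{2 o}{1 + o}$)
$X{\left(44 \right)} \left(-590\right) = 2 \cdot 44 \frac{1}{1 + 44} \left(-590\right) = 2 \cdot 44 \cdot \frac{1}{45} \left(-590\right) = \frac{88}{45} \left(-590\right) = - \frac{10384}{9}$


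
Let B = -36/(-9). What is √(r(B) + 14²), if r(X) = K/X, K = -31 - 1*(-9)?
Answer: √762/2 ≈ 13.802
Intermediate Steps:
K = -22 (K = -31 + 9 = -22)
B = 4 (B = -36*(-⅑) = 4)
r(X) = -22/X
√(r(B) + 14²) = √(-22/4 + 14²) = √(-22*¼ + 196) = √(-11/2 + 196) = √(381/2) = √762/2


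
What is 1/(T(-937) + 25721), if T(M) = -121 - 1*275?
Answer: 1/25325 ≈ 3.9487e-5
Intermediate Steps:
T(M) = -396 (T(M) = -121 - 275 = -396)
1/(T(-937) + 25721) = 1/(-396 + 25721) = 1/25325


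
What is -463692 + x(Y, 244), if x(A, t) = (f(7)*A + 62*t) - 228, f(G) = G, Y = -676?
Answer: -453524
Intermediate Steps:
x(A, t) = -228 + 7*A + 62*t (x(A, t) = (7*A + 62*t) - 228 = -228 + 7*A + 62*t)
-463692 + x(Y, 244) = -463692 + (-228 + 7*(-676) + 62*244) = -463692 + (-228 - 4732 + 15128) = -463692 + 10168 = -453524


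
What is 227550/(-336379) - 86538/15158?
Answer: -16279384401/2549416441 ≈ -6.3855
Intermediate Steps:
227550/(-336379) - 86538/15158 = 227550*(-1/336379) - 86538*1/15158 = -227550/336379 - 43269/7579 = -16279384401/2549416441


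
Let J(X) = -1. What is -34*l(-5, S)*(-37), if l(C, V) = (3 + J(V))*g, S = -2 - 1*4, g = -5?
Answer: -12580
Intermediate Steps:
S = -6 (S = -2 - 4 = -6)
l(C, V) = -10 (l(C, V) = (3 - 1)*(-5) = 2*(-5) = -10)
-34*l(-5, S)*(-37) = -34*(-10)*(-37) = 340*(-37) = -12580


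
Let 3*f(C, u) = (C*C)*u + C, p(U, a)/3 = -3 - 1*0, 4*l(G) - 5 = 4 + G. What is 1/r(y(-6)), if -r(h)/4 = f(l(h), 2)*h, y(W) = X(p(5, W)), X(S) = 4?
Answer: -1/130 ≈ -0.0076923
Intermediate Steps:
l(G) = 9/4 + G/4 (l(G) = 5/4 + (4 + G)/4 = 5/4 + (1 + G/4) = 9/4 + G/4)
p(U, a) = -9 (p(U, a) = 3*(-3 - 1*0) = 3*(-3 + 0) = 3*(-3) = -9)
f(C, u) = C/3 + u*C²/3 (f(C, u) = ((C*C)*u + C)/3 = (C²*u + C)/3 = (u*C² + C)/3 = (C + u*C²)/3 = C/3 + u*C²/3)
y(W) = 4
r(h) = -4*h*(9/4 + h/4)*(11/2 + h/2)/3 (r(h) = -4*(9/4 + h/4)*(1 + (9/4 + h/4)*2)/3*h = -4*(9/4 + h/4)*(1 + (9/2 + h/2))/3*h = -4*(9/4 + h/4)*(11/2 + h/2)/3*h = -4*h*(9/4 + h/4)*(11/2 + h/2)/3)
1/r(y(-6)) = 1/(-⅙*4*(9 + 4)*(11 + 4)) = 1/(-⅙*4*13*15) = 1/(-130) = -1/130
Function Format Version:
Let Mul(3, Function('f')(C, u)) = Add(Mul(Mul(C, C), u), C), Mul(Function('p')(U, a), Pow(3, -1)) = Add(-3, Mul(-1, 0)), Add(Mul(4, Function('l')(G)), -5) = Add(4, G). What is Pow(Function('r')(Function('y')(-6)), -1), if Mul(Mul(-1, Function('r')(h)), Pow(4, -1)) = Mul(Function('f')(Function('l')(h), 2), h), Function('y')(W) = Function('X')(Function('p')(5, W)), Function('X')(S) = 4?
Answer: Rational(-1, 130) ≈ -0.0076923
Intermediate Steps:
Function('l')(G) = Add(Rational(9, 4), Mul(Rational(1, 4), G)) (Function('l')(G) = Add(Rational(5, 4), Mul(Rational(1, 4), Add(4, G))) = Add(Rational(5, 4), Add(1, Mul(Rational(1, 4), G))) = Add(Rational(9, 4), Mul(Rational(1, 4), G)))
Function('p')(U, a) = -9 (Function('p')(U, a) = Mul(3, Add(-3, Mul(-1, 0))) = Mul(3, Add(-3, 0)) = Mul(3, -3) = -9)
Function('f')(C, u) = Add(Mul(Rational(1, 3), C), Mul(Rational(1, 3), u, Pow(C, 2))) (Function('f')(C, u) = Mul(Rational(1, 3), Add(Mul(Mul(C, C), u), C)) = Mul(Rational(1, 3), Add(Mul(Pow(C, 2), u), C)) = Mul(Rational(1, 3), Add(Mul(u, Pow(C, 2)), C)) = Mul(Rational(1, 3), Add(C, Mul(u, Pow(C, 2)))) = Add(Mul(Rational(1, 3), C), Mul(Rational(1, 3), u, Pow(C, 2))))
Function('y')(W) = 4
Function('r')(h) = Mul(Rational(-4, 3), h, Add(Rational(9, 4), Mul(Rational(1, 4), h)), Add(Rational(11, 2), Mul(Rational(1, 2), h))) (Function('r')(h) = Mul(-4, Mul(Mul(Rational(1, 3), Add(Rational(9, 4), Mul(Rational(1, 4), h)), Add(1, Mul(Add(Rational(9, 4), Mul(Rational(1, 4), h)), 2))), h)) = Mul(-4, Mul(Mul(Rational(1, 3), Add(Rational(9, 4), Mul(Rational(1, 4), h)), Add(1, Add(Rational(9, 2), Mul(Rational(1, 2), h)))), h)) = Mul(-4, Mul(Mul(Rational(1, 3), Add(Rational(9, 4), Mul(Rational(1, 4), h)), Add(Rational(11, 2), Mul(Rational(1, 2), h))), h)) = Mul(-4, Mul(Rational(1, 3), h, Add(Rational(9, 4), Mul(Rational(1, 4), h)), Add(Rational(11, 2), Mul(Rational(1, 2), h)))) = Mul(Rational(-4, 3), h, Add(Rational(9, 4), Mul(Rational(1, 4), h)), Add(Rational(11, 2), Mul(Rational(1, 2), h))))
Pow(Function('r')(Function('y')(-6)), -1) = Pow(Mul(Rational(-1, 6), 4, Add(9, 4), Add(11, 4)), -1) = Pow(Mul(Rational(-1, 6), 4, 13, 15), -1) = Pow(-130, -1) = Rational(-1, 130)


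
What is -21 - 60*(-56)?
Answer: 3339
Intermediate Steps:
-21 - 60*(-56) = -21 + 3360 = 3339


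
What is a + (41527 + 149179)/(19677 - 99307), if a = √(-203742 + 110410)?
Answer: -95353/39815 + 2*I*√23333 ≈ -2.3949 + 305.5*I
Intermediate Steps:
a = 2*I*√23333 (a = √(-93332) = 2*I*√23333 ≈ 305.5*I)
a + (41527 + 149179)/(19677 - 99307) = 2*I*√23333 + (41527 + 149179)/(19677 - 99307) = 2*I*√23333 + 190706/(-79630) = 2*I*√23333 + 190706*(-1/79630) = 2*I*√23333 - 95353/39815 = -95353/39815 + 2*I*√23333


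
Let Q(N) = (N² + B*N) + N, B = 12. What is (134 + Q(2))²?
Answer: 26896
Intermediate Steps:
Q(N) = N² + 13*N (Q(N) = (N² + 12*N) + N = N² + 13*N)
(134 + Q(2))² = (134 + 2*(13 + 2))² = (134 + 2*15)² = (134 + 30)² = 164² = 26896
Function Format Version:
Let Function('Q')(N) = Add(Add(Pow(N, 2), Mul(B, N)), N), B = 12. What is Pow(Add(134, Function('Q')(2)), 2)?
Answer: 26896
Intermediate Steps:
Function('Q')(N) = Add(Pow(N, 2), Mul(13, N)) (Function('Q')(N) = Add(Add(Pow(N, 2), Mul(12, N)), N) = Add(Pow(N, 2), Mul(13, N)))
Pow(Add(134, Function('Q')(2)), 2) = Pow(Add(134, Mul(2, Add(13, 2))), 2) = Pow(Add(134, Mul(2, 15)), 2) = Pow(Add(134, 30), 2) = Pow(164, 2) = 26896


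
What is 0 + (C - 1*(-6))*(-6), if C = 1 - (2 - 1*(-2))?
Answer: -18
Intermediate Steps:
C = -3 (C = 1 - (2 + 2) = 1 - 1*4 = 1 - 4 = -3)
0 + (C - 1*(-6))*(-6) = 0 + (-3 - 1*(-6))*(-6) = 0 + (-3 + 6)*(-6) = 0 + 3*(-6) = 0 - 18 = -18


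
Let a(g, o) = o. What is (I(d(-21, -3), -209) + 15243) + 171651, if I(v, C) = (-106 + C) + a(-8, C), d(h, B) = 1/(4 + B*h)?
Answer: 186370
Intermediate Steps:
I(v, C) = -106 + 2*C (I(v, C) = (-106 + C) + C = -106 + 2*C)
(I(d(-21, -3), -209) + 15243) + 171651 = ((-106 + 2*(-209)) + 15243) + 171651 = ((-106 - 418) + 15243) + 171651 = (-524 + 15243) + 171651 = 14719 + 171651 = 186370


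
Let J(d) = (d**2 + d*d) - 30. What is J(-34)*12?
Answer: 27384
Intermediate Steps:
J(d) = -30 + 2*d**2 (J(d) = (d**2 + d**2) - 30 = 2*d**2 - 30 = -30 + 2*d**2)
J(-34)*12 = (-30 + 2*(-34)**2)*12 = (-30 + 2*1156)*12 = (-30 + 2312)*12 = 2282*12 = 27384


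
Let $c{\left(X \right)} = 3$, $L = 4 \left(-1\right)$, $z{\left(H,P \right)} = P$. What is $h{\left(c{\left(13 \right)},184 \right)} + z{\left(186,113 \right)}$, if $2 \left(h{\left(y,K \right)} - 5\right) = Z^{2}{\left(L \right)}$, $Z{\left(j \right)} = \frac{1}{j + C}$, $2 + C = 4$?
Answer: $\frac{945}{8} \approx 118.13$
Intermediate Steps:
$C = 2$ ($C = -2 + 4 = 2$)
$L = -4$
$Z{\left(j \right)} = \frac{1}{2 + j}$ ($Z{\left(j \right)} = \frac{1}{j + 2} = \frac{1}{2 + j}$)
$h{\left(y,K \right)} = \frac{41}{8}$ ($h{\left(y,K \right)} = 5 + \frac{\left(\frac{1}{2 - 4}\right)^{2}}{2} = 5 + \frac{\left(\frac{1}{-2}\right)^{2}}{2} = 5 + \frac{\left(- \frac{1}{2}\right)^{2}}{2} = 5 + \frac{1}{2} \cdot \frac{1}{4} = 5 + \frac{1}{8} = \frac{41}{8}$)
$h{\left(c{\left(13 \right)},184 \right)} + z{\left(186,113 \right)} = \frac{41}{8} + 113 = \frac{945}{8}$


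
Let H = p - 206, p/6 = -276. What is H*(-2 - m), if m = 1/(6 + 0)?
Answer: 12103/3 ≈ 4034.3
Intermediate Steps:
p = -1656 (p = 6*(-276) = -1656)
m = ⅙ (m = 1/6 = ⅙ ≈ 0.16667)
H = -1862 (H = -1656 - 206 = -1862)
H*(-2 - m) = -1862*(-2 - 1*⅙) = -1862*(-2 - ⅙) = -1862*(-13/6) = 12103/3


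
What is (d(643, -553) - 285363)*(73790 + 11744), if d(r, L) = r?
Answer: -24353240480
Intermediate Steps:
(d(643, -553) - 285363)*(73790 + 11744) = (643 - 285363)*(73790 + 11744) = -284720*85534 = -24353240480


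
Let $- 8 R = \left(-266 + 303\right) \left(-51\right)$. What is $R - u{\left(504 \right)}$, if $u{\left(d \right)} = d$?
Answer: $- \frac{2145}{8} \approx -268.13$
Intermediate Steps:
$R = \frac{1887}{8}$ ($R = - \frac{\left(-266 + 303\right) \left(-51\right)}{8} = - \frac{37 \left(-51\right)}{8} = \left(- \frac{1}{8}\right) \left(-1887\right) = \frac{1887}{8} \approx 235.88$)
$R - u{\left(504 \right)} = \frac{1887}{8} - 504 = - \frac{2145}{8}$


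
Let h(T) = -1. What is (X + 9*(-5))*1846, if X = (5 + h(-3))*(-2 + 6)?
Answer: -53534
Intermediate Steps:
X = 16 (X = (5 - 1)*(-2 + 6) = 4*4 = 16)
(X + 9*(-5))*1846 = (16 + 9*(-5))*1846 = (16 - 45)*1846 = -29*1846 = -53534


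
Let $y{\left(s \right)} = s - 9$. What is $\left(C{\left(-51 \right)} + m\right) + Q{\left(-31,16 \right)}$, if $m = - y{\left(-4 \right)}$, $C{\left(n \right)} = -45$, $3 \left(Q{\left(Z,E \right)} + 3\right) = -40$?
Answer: $- \frac{145}{3} \approx -48.333$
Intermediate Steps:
$Q{\left(Z,E \right)} = - \frac{49}{3}$ ($Q{\left(Z,E \right)} = -3 + \frac{1}{3} \left(-40\right) = -3 - \frac{40}{3} = - \frac{49}{3}$)
$y{\left(s \right)} = -9 + s$ ($y{\left(s \right)} = s - 9 = -9 + s$)
$m = 13$ ($m = - (-9 - 4) = \left(-1\right) \left(-13\right) = 13$)
$\left(C{\left(-51 \right)} + m\right) + Q{\left(-31,16 \right)} = \left(-45 + 13\right) - \frac{49}{3} = -32 - \frac{49}{3} = - \frac{145}{3}$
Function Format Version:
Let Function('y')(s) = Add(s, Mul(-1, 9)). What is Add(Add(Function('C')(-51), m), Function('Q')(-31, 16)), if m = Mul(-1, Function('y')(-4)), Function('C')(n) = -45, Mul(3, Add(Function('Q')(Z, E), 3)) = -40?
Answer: Rational(-145, 3) ≈ -48.333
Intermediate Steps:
Function('Q')(Z, E) = Rational(-49, 3) (Function('Q')(Z, E) = Add(-3, Mul(Rational(1, 3), -40)) = Add(-3, Rational(-40, 3)) = Rational(-49, 3))
Function('y')(s) = Add(-9, s) (Function('y')(s) = Add(s, -9) = Add(-9, s))
m = 13 (m = Mul(-1, Add(-9, -4)) = Mul(-1, -13) = 13)
Add(Add(Function('C')(-51), m), Function('Q')(-31, 16)) = Add(Add(-45, 13), Rational(-49, 3)) = Add(-32, Rational(-49, 3)) = Rational(-145, 3)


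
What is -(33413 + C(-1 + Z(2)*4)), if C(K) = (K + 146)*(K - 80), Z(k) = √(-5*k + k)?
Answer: -21540 - 512*I*√2 ≈ -21540.0 - 724.08*I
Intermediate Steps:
Z(k) = 2*√(-k) (Z(k) = √(-4*k) = 2*√(-k))
C(K) = (-80 + K)*(146 + K) (C(K) = (146 + K)*(-80 + K) = (-80 + K)*(146 + K))
-(33413 + C(-1 + Z(2)*4)) = -(33413 + (-11680 + (-1 + (2*√(-1*2))*4)² + 66*(-1 + (2*√(-1*2))*4))) = -(33413 + (-11680 + (-1 + (2*√(-2))*4)² + 66*(-1 + (2*√(-2))*4))) = -(33413 + (-11680 + (-1 + (2*(I*√2))*4)² + 66*(-1 + (2*(I*√2))*4))) = -(33413 + (-11680 + (-1 + (2*I*√2)*4)² + 66*(-1 + (2*I*√2)*4))) = -(33413 + (-11680 + (-1 + 8*I*√2)² + 66*(-1 + 8*I*√2))) = -(33413 + (-11680 + (-1 + 8*I*√2)² + (-66 + 528*I*√2))) = -(33413 + (-11746 + (-1 + 8*I*√2)² + 528*I*√2)) = -(21667 + (-1 + 8*I*√2)² + 528*I*√2) = -21667 - (-1 + 8*I*√2)² - 528*I*√2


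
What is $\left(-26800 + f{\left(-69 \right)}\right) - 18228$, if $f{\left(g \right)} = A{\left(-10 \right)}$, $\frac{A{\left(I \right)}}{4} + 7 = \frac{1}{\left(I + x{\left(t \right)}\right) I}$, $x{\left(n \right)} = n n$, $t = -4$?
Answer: $- \frac{675841}{15} \approx -45056.0$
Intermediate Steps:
$x{\left(n \right)} = n^{2}$
$A{\left(I \right)} = -28 + \frac{4}{I \left(16 + I\right)}$ ($A{\left(I \right)} = -28 + 4 \frac{1}{\left(I + \left(-4\right)^{2}\right) I} = -28 + 4 \frac{1}{\left(I + 16\right) I} = -28 + 4 \frac{1}{\left(16 + I\right) I} = -28 + 4 \frac{1}{I \left(16 + I\right)} = -28 + \frac{4}{I \left(16 + I\right)}$)
$f{\left(g \right)} = - \frac{421}{15}$ ($f{\left(g \right)} = \frac{4 \left(1 - -1120 - 7 \left(-10\right)^{2}\right)}{\left(-10\right) \left(16 - 10\right)} = 4 \left(- \frac{1}{10}\right) \frac{1}{6} \left(1 + 1120 - 700\right) = 4 \left(- \frac{1}{10}\right) \frac{1}{6} \cdot 421 = - \frac{421}{15}$)
$\left(-26800 + f{\left(-69 \right)}\right) - 18228 = \left(-26800 - \frac{421}{15}\right) - 18228 = - \frac{402421}{15} - 18228 = - \frac{675841}{15}$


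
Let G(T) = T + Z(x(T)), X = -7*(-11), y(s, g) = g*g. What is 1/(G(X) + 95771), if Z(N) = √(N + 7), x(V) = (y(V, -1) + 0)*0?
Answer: 95848/9186839097 - √7/9186839097 ≈ 1.0433e-5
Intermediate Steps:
y(s, g) = g²
x(V) = 0 (x(V) = ((-1)² + 0)*0 = (1 + 0)*0 = 1*0 = 0)
X = 77
Z(N) = √(7 + N)
G(T) = T + √7 (G(T) = T + √(7 + 0) = T + √7)
1/(G(X) + 95771) = 1/((77 + √7) + 95771) = 1/(95848 + √7)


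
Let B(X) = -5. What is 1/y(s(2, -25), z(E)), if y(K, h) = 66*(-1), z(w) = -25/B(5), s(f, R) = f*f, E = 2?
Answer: -1/66 ≈ -0.015152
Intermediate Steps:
s(f, R) = f²
z(w) = 5 (z(w) = -25/(-5) = -25*(-⅕) = 5)
y(K, h) = -66
1/y(s(2, -25), z(E)) = 1/(-66) = -1/66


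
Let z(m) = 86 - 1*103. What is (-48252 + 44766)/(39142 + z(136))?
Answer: -3486/39125 ≈ -0.089099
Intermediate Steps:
z(m) = -17 (z(m) = 86 - 103 = -17)
(-48252 + 44766)/(39142 + z(136)) = (-48252 + 44766)/(39142 - 17) = -3486/39125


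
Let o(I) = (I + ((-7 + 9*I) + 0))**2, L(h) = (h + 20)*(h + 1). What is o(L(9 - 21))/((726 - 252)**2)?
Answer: 786769/224676 ≈ 3.5018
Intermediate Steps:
L(h) = (1 + h)*(20 + h) (L(h) = (20 + h)*(1 + h) = (1 + h)*(20 + h))
o(I) = (-7 + 10*I)**2 (o(I) = (I + (-7 + 9*I))**2 = (-7 + 10*I)**2)
o(L(9 - 21))/((726 - 252)**2) = (-7 + 10*(20 + (9 - 21)**2 + 21*(9 - 21)))**2/((726 - 252)**2) = (-7 + 10*(20 + (-12)**2 + 21*(-12)))**2/(474**2) = (-7 + 10*(20 + 144 - 252))**2/224676 = (-7 + 10*(-88))**2*(1/224676) = (-7 - 880)**2*(1/224676) = (-887)**2*(1/224676) = 786769*(1/224676) = 786769/224676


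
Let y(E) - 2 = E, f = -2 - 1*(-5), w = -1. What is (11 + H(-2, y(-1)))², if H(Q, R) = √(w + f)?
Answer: (11 + √2)² ≈ 154.11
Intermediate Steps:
f = 3 (f = -2 + 5 = 3)
y(E) = 2 + E
H(Q, R) = √2 (H(Q, R) = √(-1 + 3) = √2)
(11 + H(-2, y(-1)))² = (11 + √2)²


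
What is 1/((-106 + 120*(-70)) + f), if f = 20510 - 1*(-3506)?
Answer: 1/15510 ≈ 6.4475e-5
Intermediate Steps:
f = 24016 (f = 20510 + 3506 = 24016)
1/((-106 + 120*(-70)) + f) = 1/((-106 + 120*(-70)) + 24016) = 1/((-106 - 8400) + 24016) = 1/(-8506 + 24016) = 1/15510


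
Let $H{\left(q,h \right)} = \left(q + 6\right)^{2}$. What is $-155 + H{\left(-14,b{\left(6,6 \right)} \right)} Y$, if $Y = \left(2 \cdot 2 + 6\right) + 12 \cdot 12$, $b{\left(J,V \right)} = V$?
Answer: $9701$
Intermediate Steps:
$H{\left(q,h \right)} = \left(6 + q\right)^{2}$
$Y = 154$ ($Y = \left(4 + 6\right) + 144 = 10 + 144 = 154$)
$-155 + H{\left(-14,b{\left(6,6 \right)} \right)} Y = -155 + \left(6 - 14\right)^{2} \cdot 154 = -155 + \left(-8\right)^{2} \cdot 154 = -155 + 64 \cdot 154 = -155 + 9856 = 9701$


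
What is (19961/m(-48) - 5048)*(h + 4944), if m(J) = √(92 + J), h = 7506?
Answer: -62847600 + 124257225*√11/11 ≈ -2.5383e+7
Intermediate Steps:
(19961/m(-48) - 5048)*(h + 4944) = (19961/(√(92 - 48)) - 5048)*(7506 + 4944) = (19961/(√44) - 5048)*12450 = (19961/((2*√11)) - 5048)*12450 = (19961*(√11/22) - 5048)*12450 = (19961*√11/22 - 5048)*12450 = (-5048 + 19961*√11/22)*12450 = -62847600 + 124257225*√11/11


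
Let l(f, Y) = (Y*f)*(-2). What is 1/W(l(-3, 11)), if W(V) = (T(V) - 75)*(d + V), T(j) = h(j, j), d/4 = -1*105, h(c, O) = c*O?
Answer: -1/1515474 ≈ -6.5986e-7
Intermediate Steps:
l(f, Y) = -2*Y*f
h(c, O) = O*c
d = -420 (d = 4*(-1*105) = 4*(-105) = -420)
T(j) = j² (T(j) = j*j = j²)
W(V) = (-420 + V)*(-75 + V²) (W(V) = (V² - 75)*(-420 + V) = (-75 + V²)*(-420 + V) = (-420 + V)*(-75 + V²))
1/W(l(-3, 11)) = 1/(31500 + (-2*11*(-3))³ - 420*(-2*11*(-3))² - (-150)*11*(-3)) = 1/(31500 + 66³ - 420*66² - 75*66) = 1/(31500 + 287496 - 420*4356 - 4950) = 1/(31500 + 287496 - 1829520 - 4950) = 1/(-1515474) = -1/1515474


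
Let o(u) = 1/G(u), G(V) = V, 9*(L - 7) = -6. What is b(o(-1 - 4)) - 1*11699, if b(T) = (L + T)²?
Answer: -2623811/225 ≈ -11661.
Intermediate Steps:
L = 19/3 (L = 7 + (⅑)*(-6) = 7 - ⅔ = 19/3 ≈ 6.3333)
o(u) = 1/u
b(T) = (19/3 + T)²
b(o(-1 - 4)) - 1*11699 = (19 + 3/(-1 - 4))²/9 - 1*11699 = (19 + 3/(-5))²/9 - 11699 = (19 + 3*(-⅕))²/9 - 11699 = (19 - ⅗)²/9 - 11699 = (92/5)²/9 - 11699 = (⅑)*(8464/25) - 11699 = 8464/225 - 11699 = -2623811/225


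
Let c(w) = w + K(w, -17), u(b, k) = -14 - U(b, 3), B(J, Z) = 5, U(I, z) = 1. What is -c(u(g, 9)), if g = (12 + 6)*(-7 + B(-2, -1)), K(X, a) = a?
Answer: 32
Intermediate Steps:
g = -36 (g = (12 + 6)*(-7 + 5) = 18*(-2) = -36)
u(b, k) = -15 (u(b, k) = -14 - 1*1 = -14 - 1 = -15)
c(w) = -17 + w (c(w) = w - 17 = -17 + w)
-c(u(g, 9)) = -(-17 - 15) = -1*(-32) = 32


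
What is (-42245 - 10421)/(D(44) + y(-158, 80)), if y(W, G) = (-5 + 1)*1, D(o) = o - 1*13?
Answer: -52666/27 ≈ -1950.6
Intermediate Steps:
D(o) = -13 + o (D(o) = o - 13 = -13 + o)
y(W, G) = -4 (y(W, G) = -4*1 = -4)
(-42245 - 10421)/(D(44) + y(-158, 80)) = (-42245 - 10421)/((-13 + 44) - 4) = -52666/(31 - 4) = -52666/27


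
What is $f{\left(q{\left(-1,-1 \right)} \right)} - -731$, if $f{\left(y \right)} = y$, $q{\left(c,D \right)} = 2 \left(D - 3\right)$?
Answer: $723$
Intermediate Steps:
$q{\left(c,D \right)} = -6 + 2 D$ ($q{\left(c,D \right)} = 2 \left(-3 + D\right) = -6 + 2 D$)
$f{\left(q{\left(-1,-1 \right)} \right)} - -731 = \left(-6 + 2 \left(-1\right)\right) - -731 = \left(-6 - 2\right) + 731 = -8 + 731 = 723$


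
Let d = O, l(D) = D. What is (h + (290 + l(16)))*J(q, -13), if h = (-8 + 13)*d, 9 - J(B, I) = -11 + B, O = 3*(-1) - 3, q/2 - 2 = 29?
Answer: -11592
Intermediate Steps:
q = 62 (q = 4 + 2*29 = 4 + 58 = 62)
O = -6 (O = -3 - 3 = -6)
d = -6
J(B, I) = 20 - B (J(B, I) = 9 - (-11 + B) = 9 + (11 - B) = 20 - B)
h = -30 (h = (-8 + 13)*(-6) = 5*(-6) = -30)
(h + (290 + l(16)))*J(q, -13) = (-30 + (290 + 16))*(20 - 1*62) = (-30 + 306)*(20 - 62) = 276*(-42) = -11592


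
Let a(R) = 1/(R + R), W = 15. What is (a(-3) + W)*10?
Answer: 445/3 ≈ 148.33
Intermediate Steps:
a(R) = 1/(2*R)
(a(-3) + W)*10 = ((½)/(-3) + 15)*10 = ((½)*(-⅓) + 15)*10 = (-⅙ + 15)*10 = (89/6)*10 = 445/3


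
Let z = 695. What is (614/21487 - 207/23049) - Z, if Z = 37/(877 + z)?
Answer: -341029943/86504341404 ≈ -0.0039423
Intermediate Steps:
Z = 37/1572 (Z = 37/(877 + 695) = 37/1572 ≈ 0.023537)
(614/21487 - 207/23049) - Z = (614/21487 - 207/23049) - 1*37/1572 = (614*(1/21487) - 207*1/23049) - 37/1572 = (614/21487 - 23/2561) - 37/1572 = 1078253/55028207 - 37/1572 = -341029943/86504341404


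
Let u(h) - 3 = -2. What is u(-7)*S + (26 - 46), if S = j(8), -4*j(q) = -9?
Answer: -71/4 ≈ -17.750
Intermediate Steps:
j(q) = 9/4 (j(q) = -¼*(-9) = 9/4)
u(h) = 1 (u(h) = 3 - 2 = 1)
S = 9/4 ≈ 2.2500
u(-7)*S + (26 - 46) = 1*(9/4) + (26 - 46) = 9/4 - 20 = -71/4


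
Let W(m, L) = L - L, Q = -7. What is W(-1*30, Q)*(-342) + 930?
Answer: 930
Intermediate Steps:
W(m, L) = 0
W(-1*30, Q)*(-342) + 930 = 0*(-342) + 930 = 0 + 930 = 930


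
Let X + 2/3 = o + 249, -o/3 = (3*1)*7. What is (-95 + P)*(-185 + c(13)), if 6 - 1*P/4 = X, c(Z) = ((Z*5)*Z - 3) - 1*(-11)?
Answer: -1627916/3 ≈ -5.4264e+5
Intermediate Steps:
c(Z) = 8 + 5*Z² (c(Z) = ((5*Z)*Z - 3) + 11 = (5*Z² - 3) + 11 = (-3 + 5*Z²) + 11 = 8 + 5*Z²)
o = -63 (o = -3*3*1*7 = -9*7 = -3*21 = -63)
X = 556/3 (X = -⅔ + (-63 + 249) = -⅔ + 186 = 556/3 ≈ 185.33)
P = -2152/3 (P = 24 - 4*556/3 = 24 - 2224/3 = -2152/3 ≈ -717.33)
(-95 + P)*(-185 + c(13)) = (-95 - 2152/3)*(-185 + (8 + 5*13²)) = -2437*(-185 + (8 + 5*169))/3 = -2437*(-185 + (8 + 845))/3 = -2437*(-185 + 853)/3 = -2437/3*668 = -1627916/3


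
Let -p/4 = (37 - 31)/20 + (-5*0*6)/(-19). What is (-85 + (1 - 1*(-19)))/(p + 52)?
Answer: -325/254 ≈ -1.2795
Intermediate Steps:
p = -6/5 (p = -4*((37 - 31)/20 + (-5*0*6)/(-19)) = -4*(6*(1/20) + (0*6)*(-1/19)) = -4*(3/10 + 0*(-1/19)) = -4*(3/10 + 0) = -4*3/10 = -6/5 ≈ -1.2000)
(-85 + (1 - 1*(-19)))/(p + 52) = (-85 + (1 - 1*(-19)))/(-6/5 + 52) = (-85 + (1 + 19))/(254/5) = (-85 + 20)*(5/254) = -65*5/254 = -325/254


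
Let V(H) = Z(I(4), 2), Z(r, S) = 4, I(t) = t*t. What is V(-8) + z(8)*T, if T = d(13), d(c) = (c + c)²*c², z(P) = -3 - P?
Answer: -1256680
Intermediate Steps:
I(t) = t²
V(H) = 4
d(c) = 4*c⁴ (d(c) = (2*c)²*c² = (4*c²)*c² = 4*c⁴)
T = 114244 (T = 4*13⁴ = 4*28561 = 114244)
V(-8) + z(8)*T = 4 + (-3 - 1*8)*114244 = 4 + (-3 - 8)*114244 = 4 - 11*114244 = 4 - 1256684 = -1256680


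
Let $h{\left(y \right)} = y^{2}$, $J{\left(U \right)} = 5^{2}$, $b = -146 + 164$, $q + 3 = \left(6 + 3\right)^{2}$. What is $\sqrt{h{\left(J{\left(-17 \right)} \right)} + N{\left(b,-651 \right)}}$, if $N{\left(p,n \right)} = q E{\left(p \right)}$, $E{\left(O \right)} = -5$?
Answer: $\sqrt{235} \approx 15.33$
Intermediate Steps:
$q = 78$ ($q = -3 + \left(6 + 3\right)^{2} = -3 + 9^{2} = -3 + 81 = 78$)
$b = 18$
$J{\left(U \right)} = 25$
$N{\left(p,n \right)} = -390$ ($N{\left(p,n \right)} = 78 \left(-5\right) = -390$)
$\sqrt{h{\left(J{\left(-17 \right)} \right)} + N{\left(b,-651 \right)}} = \sqrt{25^{2} - 390} = \sqrt{625 - 390} = \sqrt{235}$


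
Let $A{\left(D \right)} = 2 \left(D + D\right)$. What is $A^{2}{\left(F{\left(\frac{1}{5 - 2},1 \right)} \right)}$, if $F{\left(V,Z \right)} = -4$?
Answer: $256$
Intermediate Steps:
$A{\left(D \right)} = 4 D$ ($A{\left(D \right)} = 2 \cdot 2 D = 4 D$)
$A^{2}{\left(F{\left(\frac{1}{5 - 2},1 \right)} \right)} = \left(4 \left(-4\right)\right)^{2} = \left(-16\right)^{2} = 256$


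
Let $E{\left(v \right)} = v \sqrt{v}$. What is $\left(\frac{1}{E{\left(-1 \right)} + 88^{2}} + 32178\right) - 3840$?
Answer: $\frac{1699416747250}{59969537} + \frac{i}{59969537} \approx 28338.0 + 1.6675 \cdot 10^{-8} i$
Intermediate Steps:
$E{\left(v \right)} = v^{\frac{3}{2}}$
$\left(\frac{1}{E{\left(-1 \right)} + 88^{2}} + 32178\right) - 3840 = \left(\frac{1}{\left(-1\right)^{\frac{3}{2}} + 88^{2}} + 32178\right) - 3840 = \left(\frac{1}{- i + 7744} + 32178\right) - 3840 = \left(\frac{1}{7744 - i} + 32178\right) - 3840 = \left(\frac{7744 + i}{59969537} + 32178\right) - 3840 = \left(32178 + \frac{7744 + i}{59969537}\right) - 3840 = 28338 + \frac{7744 + i}{59969537}$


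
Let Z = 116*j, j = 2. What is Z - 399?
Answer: -167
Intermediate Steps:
Z = 232 (Z = 116*2 = 232)
Z - 399 = 232 - 399 = -167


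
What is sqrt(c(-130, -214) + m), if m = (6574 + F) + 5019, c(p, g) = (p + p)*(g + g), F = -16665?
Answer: 4*sqrt(6638) ≈ 325.90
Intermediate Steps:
c(p, g) = 4*g*p (c(p, g) = (2*p)*(2*g) = 4*g*p)
m = -5072 (m = (6574 - 16665) + 5019 = -10091 + 5019 = -5072)
sqrt(c(-130, -214) + m) = sqrt(4*(-214)*(-130) - 5072) = sqrt(111280 - 5072) = sqrt(106208) = 4*sqrt(6638)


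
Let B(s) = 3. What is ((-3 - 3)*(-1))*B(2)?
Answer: 18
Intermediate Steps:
((-3 - 3)*(-1))*B(2) = ((-3 - 3)*(-1))*3 = -6*(-1)*3 = 6*3 = 18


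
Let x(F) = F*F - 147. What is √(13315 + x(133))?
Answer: √30857 ≈ 175.66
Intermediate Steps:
x(F) = -147 + F² (x(F) = F² - 147 = -147 + F²)
√(13315 + x(133)) = √(13315 + (-147 + 133²)) = √(13315 + (-147 + 17689)) = √(13315 + 17542) = √30857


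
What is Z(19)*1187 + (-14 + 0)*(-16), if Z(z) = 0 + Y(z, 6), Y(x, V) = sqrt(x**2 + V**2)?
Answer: 224 + 1187*sqrt(397) ≈ 23875.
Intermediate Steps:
Y(x, V) = sqrt(V**2 + x**2)
Z(z) = sqrt(36 + z**2) (Z(z) = 0 + sqrt(6**2 + z**2) = 0 + sqrt(36 + z**2) = sqrt(36 + z**2))
Z(19)*1187 + (-14 + 0)*(-16) = sqrt(36 + 19**2)*1187 + (-14 + 0)*(-16) = sqrt(36 + 361)*1187 - 14*(-16) = sqrt(397)*1187 + 224 = 1187*sqrt(397) + 224 = 224 + 1187*sqrt(397)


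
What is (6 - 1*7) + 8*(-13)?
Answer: -105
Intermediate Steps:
(6 - 1*7) + 8*(-13) = (6 - 7) - 104 = -1 - 104 = -105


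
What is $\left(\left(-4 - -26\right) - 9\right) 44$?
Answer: $572$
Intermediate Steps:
$\left(\left(-4 - -26\right) - 9\right) 44 = \left(\left(-4 + 26\right) - 9\right) 44 = \left(22 - 9\right) 44 = 13 \cdot 44 = 572$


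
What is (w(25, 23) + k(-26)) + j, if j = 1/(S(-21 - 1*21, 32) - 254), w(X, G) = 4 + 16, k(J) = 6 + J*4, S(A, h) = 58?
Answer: -15289/196 ≈ -78.005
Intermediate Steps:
k(J) = 6 + 4*J
w(X, G) = 20
j = -1/196 (j = 1/(58 - 254) = 1/(-196) = -1/196 ≈ -0.0051020)
(w(25, 23) + k(-26)) + j = (20 + (6 + 4*(-26))) - 1/196 = (20 + (6 - 104)) - 1/196 = (20 - 98) - 1/196 = -78 - 1/196 = -15289/196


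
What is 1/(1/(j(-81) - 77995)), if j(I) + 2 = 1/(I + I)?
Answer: -12635515/162 ≈ -77997.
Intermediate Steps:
j(I) = -2 + 1/(2*I) (j(I) = -2 + 1/(I + I) = -2 + 1/(2*I))
1/(1/(j(-81) - 77995)) = 1/(1/((-2 + (½)/(-81)) - 77995)) = 1/(1/((-2 + (½)*(-1/81)) - 77995)) = 1/(1/((-2 - 1/162) - 77995)) = 1/(1/(-325/162 - 77995)) = 1/(1/(-12635515/162)) = 1/(-162/12635515) = -12635515/162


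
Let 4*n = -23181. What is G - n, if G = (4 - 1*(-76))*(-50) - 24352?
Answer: -90227/4 ≈ -22557.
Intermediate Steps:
n = -23181/4 (n = (¼)*(-23181) = -23181/4 ≈ -5795.3)
G = -28352 (G = (4 + 76)*(-50) - 24352 = 80*(-50) - 24352 = -4000 - 24352 = -28352)
G - n = -28352 - 1*(-23181/4) = -28352 + 23181/4 = -90227/4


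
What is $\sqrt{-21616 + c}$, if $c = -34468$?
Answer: $2 i \sqrt{14021} \approx 236.82 i$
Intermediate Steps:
$\sqrt{-21616 + c} = \sqrt{-21616 - 34468} = \sqrt{-56084} = 2 i \sqrt{14021}$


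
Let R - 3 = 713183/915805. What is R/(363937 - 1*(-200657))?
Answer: 1730299/258529004085 ≈ 6.6929e-6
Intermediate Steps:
R = 3460598/915805 (R = 3 + 713183/915805 = 3460598/915805 ≈ 3.7788)
R/(363937 - 1*(-200657)) = 3460598/(915805*(363937 - 1*(-200657))) = 3460598/(915805*(363937 + 200657)) = (3460598/915805)/564594 = (3460598/915805)*(1/564594) = 1730299/258529004085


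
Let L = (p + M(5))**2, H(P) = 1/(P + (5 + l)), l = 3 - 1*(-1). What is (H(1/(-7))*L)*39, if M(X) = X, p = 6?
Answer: 33033/62 ≈ 532.79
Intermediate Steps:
l = 4 (l = 3 + 1 = 4)
H(P) = 1/(9 + P) (H(P) = 1/(P + (5 + 4)) = 1/(P + 9) = 1/(9 + P))
L = 121 (L = (6 + 5)**2 = 11**2 = 121)
(H(1/(-7))*L)*39 = (121/(9 + 1/(-7)))*39 = (121/(9 - 1/7))*39 = (121/(62/7))*39 = ((7/62)*121)*39 = (847/62)*39 = 33033/62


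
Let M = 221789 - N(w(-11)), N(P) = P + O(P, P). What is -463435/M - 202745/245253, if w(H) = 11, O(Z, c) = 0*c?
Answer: -52874401555/18130573278 ≈ -2.9163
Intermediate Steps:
O(Z, c) = 0
N(P) = P (N(P) = P + 0 = P)
M = 221778 (M = 221789 - 1*11 = 221789 - 11 = 221778)
-463435/M - 202745/245253 = -463435/221778 - 202745/245253 = -52874401555/18130573278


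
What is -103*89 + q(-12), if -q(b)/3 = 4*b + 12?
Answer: -9059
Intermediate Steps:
q(b) = -36 - 12*b (q(b) = -3*(4*b + 12) = -3*(12 + 4*b) = -36 - 12*b)
-103*89 + q(-12) = -103*89 + (-36 - 12*(-12)) = -9167 + (-36 + 144) = -9167 + 108 = -9059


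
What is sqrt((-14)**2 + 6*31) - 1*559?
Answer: -559 + sqrt(382) ≈ -539.46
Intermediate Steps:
sqrt((-14)**2 + 6*31) - 1*559 = sqrt(196 + 186) - 559 = sqrt(382) - 559 = -559 + sqrt(382)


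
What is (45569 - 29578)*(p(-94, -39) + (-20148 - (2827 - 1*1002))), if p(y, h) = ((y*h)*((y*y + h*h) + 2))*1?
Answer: 606924348911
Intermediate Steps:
p(y, h) = h*y*(2 + h² + y²) (p(y, h) = ((h*y)*((y² + h²) + 2))*1 = ((h*y)*((h² + y²) + 2))*1 = ((h*y)*(2 + h² + y²))*1 = (h*y*(2 + h² + y²))*1 = h*y*(2 + h² + y²))
(45569 - 29578)*(p(-94, -39) + (-20148 - (2827 - 1*1002))) = (45569 - 29578)*(-39*(-94)*(2 + (-39)² + (-94)²) + (-20148 - (2827 - 1*1002))) = 15991*(-39*(-94)*(2 + 1521 + 8836) + (-20148 - (2827 - 1002))) = 15991*(-39*(-94)*10359 + (-20148 - 1*1825)) = 15991*(37976094 + (-20148 - 1825)) = 15991*(37976094 - 21973) = 15991*37954121 = 606924348911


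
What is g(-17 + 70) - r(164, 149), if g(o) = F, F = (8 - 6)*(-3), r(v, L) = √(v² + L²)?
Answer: -6 - √49097 ≈ -227.58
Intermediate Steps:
r(v, L) = √(L² + v²)
F = -6 (F = 2*(-3) = -6)
g(o) = -6
g(-17 + 70) - r(164, 149) = -6 - √(149² + 164²) = -6 - √(22201 + 26896) = -6 - √49097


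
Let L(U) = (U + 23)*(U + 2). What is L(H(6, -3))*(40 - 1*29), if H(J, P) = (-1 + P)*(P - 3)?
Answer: 13442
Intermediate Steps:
H(J, P) = (-1 + P)*(-3 + P)
L(U) = (2 + U)*(23 + U) (L(U) = (23 + U)*(2 + U) = (2 + U)*(23 + U))
L(H(6, -3))*(40 - 1*29) = (46 + (3 + (-3)² - 4*(-3))² + 25*(3 + (-3)² - 4*(-3)))*(40 - 1*29) = (46 + (3 + 9 + 12)² + 25*(3 + 9 + 12))*(40 - 29) = (46 + 24² + 25*24)*11 = (46 + 576 + 600)*11 = 1222*11 = 13442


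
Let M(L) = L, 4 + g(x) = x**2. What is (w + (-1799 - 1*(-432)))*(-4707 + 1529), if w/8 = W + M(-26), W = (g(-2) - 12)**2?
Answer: 1344294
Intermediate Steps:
g(x) = -4 + x**2
W = 144 (W = ((-4 + (-2)**2) - 12)**2 = ((-4 + 4) - 12)**2 = (0 - 12)**2 = (-12)**2 = 144)
w = 944 (w = 8*(144 - 26) = 8*118 = 944)
(w + (-1799 - 1*(-432)))*(-4707 + 1529) = (944 + (-1799 - 1*(-432)))*(-4707 + 1529) = (944 + (-1799 + 432))*(-3178) = (944 - 1367)*(-3178) = -423*(-3178) = 1344294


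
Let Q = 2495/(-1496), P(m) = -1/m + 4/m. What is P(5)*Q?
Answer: -1497/1496 ≈ -1.0007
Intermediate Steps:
P(m) = 3/m
Q = -2495/1496 (Q = 2495*(-1/1496) = -2495/1496 ≈ -1.6678)
P(5)*Q = (3/5)*(-2495/1496) = (3*(⅕))*(-2495/1496) = (⅗)*(-2495/1496) = -1497/1496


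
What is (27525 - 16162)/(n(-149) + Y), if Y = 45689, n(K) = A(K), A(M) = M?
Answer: 1033/4140 ≈ 0.24952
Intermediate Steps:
n(K) = K
(27525 - 16162)/(n(-149) + Y) = (27525 - 16162)/(-149 + 45689) = 11363/45540 = 11363*(1/45540) = 1033/4140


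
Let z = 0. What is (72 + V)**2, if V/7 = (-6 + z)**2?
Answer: 104976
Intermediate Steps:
V = 252 (V = 7*(-6 + 0)**2 = 7*(-6)**2 = 7*36 = 252)
(72 + V)**2 = (72 + 252)**2 = 324**2 = 104976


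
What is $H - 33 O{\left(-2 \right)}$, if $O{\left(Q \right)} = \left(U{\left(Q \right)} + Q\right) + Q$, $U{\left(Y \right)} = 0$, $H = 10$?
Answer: $142$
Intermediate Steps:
$O{\left(Q \right)} = 2 Q$ ($O{\left(Q \right)} = \left(0 + Q\right) + Q = Q + Q = 2 Q$)
$H - 33 O{\left(-2 \right)} = 10 - 33 \cdot 2 \left(-2\right) = 10 - -132 = 10 + 132 = 142$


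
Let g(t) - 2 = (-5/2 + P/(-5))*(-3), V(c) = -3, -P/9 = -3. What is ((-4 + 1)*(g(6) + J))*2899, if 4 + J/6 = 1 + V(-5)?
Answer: 895791/10 ≈ 89579.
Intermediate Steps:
P = 27 (P = -9*(-3) = 27)
g(t) = 257/10 (g(t) = 2 + (-5/2 + 27/(-5))*(-3) = 2 + (-5*1/2 + 27*(-1/5))*(-3) = 2 + (-5/2 - 27/5)*(-3) = 2 - 79/10*(-3) = 2 + 237/10 = 257/10)
J = -36 (J = -24 + 6*(1 - 3) = -24 + 6*(-2) = -24 - 12 = -36)
((-4 + 1)*(g(6) + J))*2899 = ((-4 + 1)*(257/10 - 36))*2899 = -3*(-103/10)*2899 = (309/10)*2899 = 895791/10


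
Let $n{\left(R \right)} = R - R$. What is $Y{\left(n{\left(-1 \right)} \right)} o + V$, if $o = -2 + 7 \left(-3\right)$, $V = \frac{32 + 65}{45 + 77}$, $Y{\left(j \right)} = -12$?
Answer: $\frac{33769}{122} \approx 276.79$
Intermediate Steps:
$n{\left(R \right)} = 0$
$V = \frac{97}{122} \approx 0.79508$
$o = -23$ ($o = -2 - 21 = -23$)
$Y{\left(n{\left(-1 \right)} \right)} o + V = \left(-12\right) \left(-23\right) + \frac{97}{122} = 276 + \frac{97}{122} = \frac{33769}{122}$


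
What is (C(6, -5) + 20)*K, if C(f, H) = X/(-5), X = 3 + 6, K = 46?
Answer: 4186/5 ≈ 837.20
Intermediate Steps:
X = 9
C(f, H) = -9/5 (C(f, H) = 9/(-5) = 9*(-⅕) = -9/5)
(C(6, -5) + 20)*K = (-9/5 + 20)*46 = (91/5)*46 = 4186/5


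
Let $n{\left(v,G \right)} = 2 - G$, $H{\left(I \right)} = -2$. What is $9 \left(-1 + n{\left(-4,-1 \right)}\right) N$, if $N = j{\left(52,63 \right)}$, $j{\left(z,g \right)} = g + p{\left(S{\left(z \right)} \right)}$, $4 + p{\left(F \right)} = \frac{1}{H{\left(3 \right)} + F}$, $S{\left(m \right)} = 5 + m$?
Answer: $\frac{58428}{55} \approx 1062.3$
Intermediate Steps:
$p{\left(F \right)} = -4 + \frac{1}{-2 + F}$
$j{\left(z,g \right)} = g + \frac{-11 - 4 z}{3 + z}$ ($j{\left(z,g \right)} = g + \frac{9 - 4 \left(5 + z\right)}{-2 + \left(5 + z\right)} = g + \frac{9 - \left(20 + 4 z\right)}{3 + z} = g + \frac{-11 - 4 z}{3 + z}$)
$N = \frac{3246}{55}$ ($N = \frac{-11 - 208 + 63 \left(3 + 52\right)}{3 + 52} = \frac{-11 - 208 + 63 \cdot 55}{55} = \frac{-11 - 208 + 3465}{55} = \frac{1}{55} \cdot 3246 = \frac{3246}{55} \approx 59.018$)
$9 \left(-1 + n{\left(-4,-1 \right)}\right) N = 9 \left(-1 + \left(2 - -1\right)\right) \frac{3246}{55} = 9 \left(-1 + \left(2 + 1\right)\right) \frac{3246}{55} = 9 \left(-1 + 3\right) \frac{3246}{55} = 9 \cdot 2 \cdot \frac{3246}{55} = 18 \cdot \frac{3246}{55} = \frac{58428}{55}$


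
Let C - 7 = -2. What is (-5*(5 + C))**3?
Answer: -125000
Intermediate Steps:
C = 5 (C = 7 - 2 = 5)
(-5*(5 + C))**3 = (-5*(5 + 5))**3 = (-5*10)**3 = (-50)**3 = -125000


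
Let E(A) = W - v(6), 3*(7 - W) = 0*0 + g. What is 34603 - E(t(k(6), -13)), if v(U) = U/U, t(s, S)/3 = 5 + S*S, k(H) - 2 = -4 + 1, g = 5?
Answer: 103796/3 ≈ 34599.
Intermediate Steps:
k(H) = -1 (k(H) = 2 + (-4 + 1) = 2 - 3 = -1)
t(s, S) = 15 + 3*S² (t(s, S) = 3*(5 + S*S) = 3*(5 + S²) = 15 + 3*S²)
W = 16/3 (W = 7 - (0*0 + 5)/3 = 7 - (0 + 5)/3 = 7 - ⅓*5 = 7 - 5/3 = 16/3 ≈ 5.3333)
v(U) = 1
E(A) = 13/3 (E(A) = 16/3 - 1*1 = 16/3 - 1 = 13/3)
34603 - E(t(k(6), -13)) = 34603 - 1*13/3 = 34603 - 13/3 = 103796/3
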